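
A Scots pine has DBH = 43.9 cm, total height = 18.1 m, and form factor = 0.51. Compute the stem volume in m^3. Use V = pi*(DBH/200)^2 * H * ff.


Formula: V = pi * (DBH/200)^2 * H * ff
Radius = DBH/200 = 43.9/200 = 0.2195 m
Radius^2 = 0.2195^2 = 0.04818025 m^2
V = pi * 0.04818025 * 18.1 * 0.51
V = 1.397 m^3

1.397


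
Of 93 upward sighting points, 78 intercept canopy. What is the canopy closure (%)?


Formula: Canopy closure = covered points / total points * 100
Closure = 78 / 93 * 100
Closure = 0.8387 * 100 = 83.9%

83.9


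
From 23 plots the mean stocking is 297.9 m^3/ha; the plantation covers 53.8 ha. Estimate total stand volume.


Formula: Total Volume = Mean Volume per ha * Total Area
Total Volume = 297.9 m^3/ha * 53.8 ha
Total Volume = 16027 m^3

16027


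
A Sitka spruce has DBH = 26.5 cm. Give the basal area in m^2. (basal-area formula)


Formula: BA = pi * (DBH/2)^2 / 10000  (cm^2 to m^2)
Radius = DBH/2 = 26.5/2 = 13.25 cm
BA = pi * 13.25^2 / 10000
   = 551.5459 cm^2 / 10000
   = 0.0552 m^2

0.0552


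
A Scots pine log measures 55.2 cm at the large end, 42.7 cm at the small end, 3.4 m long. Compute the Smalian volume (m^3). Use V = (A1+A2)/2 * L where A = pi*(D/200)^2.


Smalian: V = (A1 + A2)/2 * L,  A = pi*(D/200)^2
A1 = pi*(55.2/200)^2 = 0.239314 m^2
A2 = pi*(42.7/200)^2 = 0.143201 m^2
V = (0.239314+0.143201)/2*3.4 = 0.6503 m^3

0.6503


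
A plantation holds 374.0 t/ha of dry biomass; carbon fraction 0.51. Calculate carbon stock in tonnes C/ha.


Formula: Carbon Stock = Biomass * Carbon Fraction
C = 374.0 t/ha * 0.51
C = 190.7 t C/ha

190.7


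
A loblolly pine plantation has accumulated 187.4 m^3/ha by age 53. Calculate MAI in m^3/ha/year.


Formula: MAI = Total Volume / Stand Age
MAI = 187.4 m^3/ha / 53 years
MAI = 3.54 m^3/ha/year

3.54


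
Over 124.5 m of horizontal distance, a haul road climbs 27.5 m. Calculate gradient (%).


Formula: Gradient = rise / run * 100
Gradient = 27.5 / 124.5 * 100 = 22.1%

22.1


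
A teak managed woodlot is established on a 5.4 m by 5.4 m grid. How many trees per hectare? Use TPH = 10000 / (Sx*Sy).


Formula: TPH = 10000 m^2/ha / (spacing_x * spacing_y)
Area per tree = 5.4 m * 5.4 m = 29.16 m^2
TPH = 10000 / 29.16 = 343 trees/ha

343


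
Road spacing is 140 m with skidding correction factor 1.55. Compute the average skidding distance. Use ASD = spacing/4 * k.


Formula: ASD = (spacing / 4) * correction
Uncorrected distance = spacing / 4 = 140 / 4 = 35 m
ASD = 35 * 1.55 = 54 m

54


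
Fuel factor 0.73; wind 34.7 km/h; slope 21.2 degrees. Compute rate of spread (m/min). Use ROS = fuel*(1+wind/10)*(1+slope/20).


Formula: ROS = fuel * (1 + wind/10) * (1 + slope/20)
Wind factor = 1 + 34.7/10 = 4.47
Slope factor = 1 + 21.2/20 = 2.06
ROS = 0.73 * 4.47 * 2.06 = 6.72 m/min

6.72


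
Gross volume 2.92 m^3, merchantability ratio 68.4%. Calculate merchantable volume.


Formula: MV = V_total * (merchantable_pct / 100)
Merchantable fraction = 68.4% / 100 = 0.684
MV = 2.92 m^3 * 0.684 = 1.997 m^3

1.997


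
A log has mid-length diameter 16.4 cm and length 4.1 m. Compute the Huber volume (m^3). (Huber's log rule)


Huber: V = Am * L,  Am = pi*(Dm/200)^2
Am = pi*(16.4/200)^2 = 0.021124 m^2
V = 0.021124*4.1 = 0.0866 m^3

0.0866


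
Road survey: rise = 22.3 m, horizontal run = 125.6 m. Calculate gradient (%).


Formula: Gradient = rise / run * 100
Gradient = 22.3 / 125.6 * 100 = 17.8%

17.8


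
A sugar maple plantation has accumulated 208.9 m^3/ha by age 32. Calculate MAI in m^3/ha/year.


Formula: MAI = Total Volume / Stand Age
MAI = 208.9 m^3/ha / 32 years
MAI = 6.53 m^3/ha/year

6.53


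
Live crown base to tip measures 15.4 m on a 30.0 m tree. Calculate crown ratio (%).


Formula: Crown Ratio = (Crown Length / Total Height) * 100
CR = (15.4 m / 30.0 m) * 100
CR = 0.5133 * 100 = 51.3%

51.3


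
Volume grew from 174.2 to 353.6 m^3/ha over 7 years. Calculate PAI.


Formula: PAI = (V_T2 - V_T1) / (T2 - T1)
Volume increment = 353.6 - 174.2 = 179.4 m^3/ha
PAI = 179.4 / 7 = 25.63 m^3/ha/year

25.63


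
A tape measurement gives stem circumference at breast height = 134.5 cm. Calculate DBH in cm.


Formula: DBH = C / pi
DBH = 134.5 / pi
pi = 3.14159...
DBH = 42.8 cm

42.8


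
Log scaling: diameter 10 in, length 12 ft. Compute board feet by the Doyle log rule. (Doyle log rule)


Doyle: BF = (D - 4)^2 * L / 16
Adjusted diameter = 10 - 4 = 6 in
(D-4)^2 = 6^2 = 36
BF = 36 * 12 / 16 = 27 BF

27


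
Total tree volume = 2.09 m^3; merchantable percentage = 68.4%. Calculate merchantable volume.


Formula: MV = V_total * (merchantable_pct / 100)
Merchantable fraction = 68.4% / 100 = 0.684
MV = 2.09 m^3 * 0.684 = 1.43 m^3

1.43


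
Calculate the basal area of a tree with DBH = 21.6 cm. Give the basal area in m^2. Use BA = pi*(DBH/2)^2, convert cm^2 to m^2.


Formula: BA = pi * (DBH/2)^2 / 10000  (cm^2 to m^2)
Radius = DBH/2 = 21.6/2 = 10.8 cm
BA = pi * 10.8^2 / 10000
   = 366.4354 cm^2 / 10000
   = 0.0366 m^2

0.0366


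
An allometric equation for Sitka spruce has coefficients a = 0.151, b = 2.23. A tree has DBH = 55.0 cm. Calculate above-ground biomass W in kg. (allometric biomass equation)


Formula: W = a * DBH^b  (allometric power law)
DBH^b = 55.0^2.23 = 7603.4168
W = 0.151 * 7603.4168 = 1148.1 kg

1148.1


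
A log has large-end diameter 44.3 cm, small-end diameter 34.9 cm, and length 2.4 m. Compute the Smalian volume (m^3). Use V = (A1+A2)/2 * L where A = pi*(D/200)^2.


Smalian: V = (A1 + A2)/2 * L,  A = pi*(D/200)^2
A1 = pi*(44.3/200)^2 = 0.154134 m^2
A2 = pi*(34.9/200)^2 = 0.095662 m^2
V = (0.154134+0.095662)/2*2.4 = 0.2998 m^3

0.2998


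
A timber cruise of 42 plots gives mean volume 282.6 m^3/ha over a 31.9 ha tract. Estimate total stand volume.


Formula: Total Volume = Mean Volume per ha * Total Area
Total Volume = 282.6 m^3/ha * 31.9 ha
Total Volume = 9015 m^3

9015


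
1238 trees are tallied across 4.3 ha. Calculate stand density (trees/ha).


Formula: Stand Density = N_trees / Area_ha
Density = 1238 trees / 4.3 ha
Density = 288 trees/ha

288


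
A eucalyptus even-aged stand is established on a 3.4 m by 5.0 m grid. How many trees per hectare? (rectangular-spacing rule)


Formula: TPH = 10000 m^2/ha / (spacing_x * spacing_y)
Area per tree = 3.4 m * 5.0 m = 17.0 m^2
TPH = 10000 / 17.0 = 588 trees/ha

588


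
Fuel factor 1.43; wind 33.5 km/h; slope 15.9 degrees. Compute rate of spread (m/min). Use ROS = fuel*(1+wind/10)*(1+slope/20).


Formula: ROS = fuel * (1 + wind/10) * (1 + slope/20)
Wind factor = 1 + 33.5/10 = 4.35
Slope factor = 1 + 15.9/20 = 1.795
ROS = 1.43 * 4.35 * 1.795 = 11.17 m/min

11.17


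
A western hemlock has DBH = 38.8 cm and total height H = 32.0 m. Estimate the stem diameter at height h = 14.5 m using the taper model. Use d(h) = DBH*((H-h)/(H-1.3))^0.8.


Taper: d(h) = DBH * ((H - h) / (H - 1.3))^0.8
Numerator = H - h = 32.0 - 14.5 = 17.5 m
Denominator = H - 1.3 = 32.0 - 1.3 = 30.7 m
Ratio = 17.5 / 30.7 = 0.57003
d = 38.8 * 0.57003^0.8 = 24.7 cm

24.7


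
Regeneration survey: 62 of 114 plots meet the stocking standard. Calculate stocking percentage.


Formula: Stocking % = stocked plots / total plots * 100
Stocking = 62 / 114 * 100
Stocking = 0.5439 * 100 = 54.4%

54.4


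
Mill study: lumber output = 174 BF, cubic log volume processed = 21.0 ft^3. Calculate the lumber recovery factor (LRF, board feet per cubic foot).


Formula: LRF = Lumber Output (BF) / Log Input (ft^3)
LRF = 174 BF / 21.0 ft^3
LRF = 8.29 BF/ft^3

8.29


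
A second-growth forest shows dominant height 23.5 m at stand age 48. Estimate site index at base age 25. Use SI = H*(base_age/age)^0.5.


Formula: SI = H_dom * (base_age / age)^0.5
Age ratio = 25 / 48 = 0.52083
sqrt(age_ratio) = 0.72169
SI = 23.5 * 0.72169 = 17.0 m

17.0


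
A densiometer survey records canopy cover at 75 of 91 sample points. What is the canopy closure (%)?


Formula: Canopy closure = covered points / total points * 100
Closure = 75 / 91 * 100
Closure = 0.8242 * 100 = 82.4%

82.4


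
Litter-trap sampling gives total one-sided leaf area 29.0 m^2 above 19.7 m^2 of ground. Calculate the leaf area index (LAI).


Formula: LAI = total leaf area / ground area  (dimensionless)
LAI = 29.0 m^2 / 19.7 m^2
LAI = 1.47

1.47


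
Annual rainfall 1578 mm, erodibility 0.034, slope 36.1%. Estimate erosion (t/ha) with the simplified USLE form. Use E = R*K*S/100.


Formula: E = R * K * S / 100  (simplified USLE)
R * K = 1578 * 0.034 = 53.652
E = 53.652 * 36.1 / 100 = 19.37 t/ha

19.37


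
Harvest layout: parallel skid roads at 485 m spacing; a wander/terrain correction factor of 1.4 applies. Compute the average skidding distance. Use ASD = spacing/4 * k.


Formula: ASD = (spacing / 4) * correction
Uncorrected distance = spacing / 4 = 485 / 4 = 121.25 m
ASD = 121.25 * 1.4 = 170 m

170


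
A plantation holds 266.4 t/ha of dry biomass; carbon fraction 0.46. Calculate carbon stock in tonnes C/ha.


Formula: Carbon Stock = Biomass * Carbon Fraction
C = 266.4 t/ha * 0.46
C = 122.5 t C/ha

122.5


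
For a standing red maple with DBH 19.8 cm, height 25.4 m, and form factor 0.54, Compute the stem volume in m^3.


Formula: V = pi * (DBH/200)^2 * H * ff
Radius = DBH/200 = 19.8/200 = 0.099 m
Radius^2 = 0.099^2 = 0.009801 m^2
V = pi * 0.009801 * 25.4 * 0.54
V = 0.422 m^3

0.422


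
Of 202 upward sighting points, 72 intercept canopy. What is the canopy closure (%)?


Formula: Canopy closure = covered points / total points * 100
Closure = 72 / 202 * 100
Closure = 0.3564 * 100 = 35.6%

35.6


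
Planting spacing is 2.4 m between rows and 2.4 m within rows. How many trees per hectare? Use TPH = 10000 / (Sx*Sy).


Formula: TPH = 10000 m^2/ha / (spacing_x * spacing_y)
Area per tree = 2.4 m * 2.4 m = 5.76 m^2
TPH = 10000 / 5.76 = 1736 trees/ha

1736


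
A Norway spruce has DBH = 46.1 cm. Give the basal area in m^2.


Formula: BA = pi * (DBH/2)^2 / 10000  (cm^2 to m^2)
Radius = DBH/2 = 46.1/2 = 23.05 cm
BA = pi * 23.05^2 / 10000
   = 1669.136 cm^2 / 10000
   = 0.1669 m^2

0.1669


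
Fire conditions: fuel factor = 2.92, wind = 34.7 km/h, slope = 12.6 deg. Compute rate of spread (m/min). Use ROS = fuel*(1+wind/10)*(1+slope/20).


Formula: ROS = fuel * (1 + wind/10) * (1 + slope/20)
Wind factor = 1 + 34.7/10 = 4.47
Slope factor = 1 + 12.6/20 = 1.63
ROS = 2.92 * 4.47 * 1.63 = 21.28 m/min

21.28


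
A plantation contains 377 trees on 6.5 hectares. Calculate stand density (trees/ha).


Formula: Stand Density = N_trees / Area_ha
Density = 377 trees / 6.5 ha
Density = 58 trees/ha

58


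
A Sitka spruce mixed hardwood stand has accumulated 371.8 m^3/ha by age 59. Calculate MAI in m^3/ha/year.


Formula: MAI = Total Volume / Stand Age
MAI = 371.8 m^3/ha / 59 years
MAI = 6.3 m^3/ha/year

6.3


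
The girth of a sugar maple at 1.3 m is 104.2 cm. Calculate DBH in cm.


Formula: DBH = C / pi
DBH = 104.2 / pi
pi = 3.14159...
DBH = 33.2 cm

33.2


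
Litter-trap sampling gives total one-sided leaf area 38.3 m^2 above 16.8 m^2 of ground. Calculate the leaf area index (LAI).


Formula: LAI = total leaf area / ground area  (dimensionless)
LAI = 38.3 m^2 / 16.8 m^2
LAI = 2.28

2.28


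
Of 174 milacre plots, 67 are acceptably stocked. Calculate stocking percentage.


Formula: Stocking % = stocked plots / total plots * 100
Stocking = 67 / 174 * 100
Stocking = 0.3851 * 100 = 38.5%

38.5


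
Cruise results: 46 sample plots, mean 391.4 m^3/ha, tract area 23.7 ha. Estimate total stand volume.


Formula: Total Volume = Mean Volume per ha * Total Area
Total Volume = 391.4 m^3/ha * 23.7 ha
Total Volume = 9276 m^3

9276


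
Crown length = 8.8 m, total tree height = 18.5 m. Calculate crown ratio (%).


Formula: Crown Ratio = (Crown Length / Total Height) * 100
CR = (8.8 m / 18.5 m) * 100
CR = 0.4757 * 100 = 47.6%

47.6


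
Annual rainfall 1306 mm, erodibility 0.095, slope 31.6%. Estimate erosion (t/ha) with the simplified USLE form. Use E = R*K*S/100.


Formula: E = R * K * S / 100  (simplified USLE)
R * K = 1306 * 0.095 = 124.07
E = 124.07 * 31.6 / 100 = 39.21 t/ha

39.21


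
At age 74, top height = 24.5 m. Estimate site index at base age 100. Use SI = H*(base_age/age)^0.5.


Formula: SI = H_dom * (base_age / age)^0.5
Age ratio = 100 / 74 = 1.35135
sqrt(age_ratio) = 1.16248
SI = 24.5 * 1.16248 = 28.5 m

28.5


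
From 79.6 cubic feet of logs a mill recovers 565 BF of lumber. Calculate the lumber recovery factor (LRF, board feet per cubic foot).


Formula: LRF = Lumber Output (BF) / Log Input (ft^3)
LRF = 565 BF / 79.6 ft^3
LRF = 7.1 BF/ft^3

7.1


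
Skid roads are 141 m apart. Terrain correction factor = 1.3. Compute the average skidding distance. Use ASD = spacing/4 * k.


Formula: ASD = (spacing / 4) * correction
Uncorrected distance = spacing / 4 = 141 / 4 = 35.25 m
ASD = 35.25 * 1.3 = 46 m

46


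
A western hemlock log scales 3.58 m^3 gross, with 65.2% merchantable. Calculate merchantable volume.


Formula: MV = V_total * (merchantable_pct / 100)
Merchantable fraction = 65.2% / 100 = 0.652
MV = 3.58 m^3 * 0.652 = 2.334 m^3

2.334


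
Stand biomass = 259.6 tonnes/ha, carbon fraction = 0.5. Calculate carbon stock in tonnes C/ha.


Formula: Carbon Stock = Biomass * Carbon Fraction
C = 259.6 t/ha * 0.5
C = 129.8 t C/ha

129.8


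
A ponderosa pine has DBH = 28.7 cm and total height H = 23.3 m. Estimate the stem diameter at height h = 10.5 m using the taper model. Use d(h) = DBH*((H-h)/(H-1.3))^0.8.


Taper: d(h) = DBH * ((H - h) / (H - 1.3))^0.8
Numerator = H - h = 23.3 - 10.5 = 12.8 m
Denominator = H - 1.3 = 23.3 - 1.3 = 22.0 m
Ratio = 12.8 / 22.0 = 0.58182
d = 28.7 * 0.58182^0.8 = 18.6 cm

18.6


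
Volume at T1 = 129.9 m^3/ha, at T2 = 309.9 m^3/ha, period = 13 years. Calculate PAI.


Formula: PAI = (V_T2 - V_T1) / (T2 - T1)
Volume increment = 309.9 - 129.9 = 180.0 m^3/ha
PAI = 180.0 / 13 = 13.85 m^3/ha/year

13.85


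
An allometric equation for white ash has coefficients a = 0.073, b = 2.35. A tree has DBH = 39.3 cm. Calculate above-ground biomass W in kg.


Formula: W = a * DBH^b  (allometric power law)
DBH^b = 39.3^2.35 = 5582.4198
W = 0.073 * 5582.4198 = 407.5 kg

407.5


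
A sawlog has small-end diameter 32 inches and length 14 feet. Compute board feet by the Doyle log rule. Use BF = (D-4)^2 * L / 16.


Doyle: BF = (D - 4)^2 * L / 16
Adjusted diameter = 32 - 4 = 28 in
(D-4)^2 = 28^2 = 784
BF = 784 * 14 / 16 = 686 BF

686


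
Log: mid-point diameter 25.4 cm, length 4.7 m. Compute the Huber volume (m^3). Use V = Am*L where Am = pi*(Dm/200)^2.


Huber: V = Am * L,  Am = pi*(Dm/200)^2
Am = pi*(25.4/200)^2 = 0.050671 m^2
V = 0.050671*4.7 = 0.2382 m^3

0.2382


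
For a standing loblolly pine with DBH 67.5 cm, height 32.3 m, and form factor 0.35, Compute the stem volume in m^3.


Formula: V = pi * (DBH/200)^2 * H * ff
Radius = DBH/200 = 67.5/200 = 0.3375 m
Radius^2 = 0.3375^2 = 0.11390625 m^2
V = pi * 0.11390625 * 32.3 * 0.35
V = 4.045 m^3

4.045


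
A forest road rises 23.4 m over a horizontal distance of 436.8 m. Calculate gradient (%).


Formula: Gradient = rise / run * 100
Gradient = 23.4 / 436.8 * 100 = 5.4%

5.4


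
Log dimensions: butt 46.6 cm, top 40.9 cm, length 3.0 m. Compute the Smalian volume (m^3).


Smalian: V = (A1 + A2)/2 * L,  A = pi*(D/200)^2
A1 = pi*(46.6/200)^2 = 0.170554 m^2
A2 = pi*(40.9/200)^2 = 0.131382 m^2
V = (0.170554+0.131382)/2*3.0 = 0.4529 m^3

0.4529


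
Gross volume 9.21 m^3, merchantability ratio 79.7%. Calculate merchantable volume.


Formula: MV = V_total * (merchantable_pct / 100)
Merchantable fraction = 79.7% / 100 = 0.797
MV = 9.21 m^3 * 0.797 = 7.34 m^3

7.34


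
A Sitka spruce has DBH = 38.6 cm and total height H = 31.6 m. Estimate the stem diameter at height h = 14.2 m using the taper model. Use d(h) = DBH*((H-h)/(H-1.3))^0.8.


Taper: d(h) = DBH * ((H - h) / (H - 1.3))^0.8
Numerator = H - h = 31.6 - 14.2 = 17.4 m
Denominator = H - 1.3 = 31.6 - 1.3 = 30.3 m
Ratio = 17.4 / 30.3 = 0.57426
d = 38.6 * 0.57426^0.8 = 24.8 cm

24.8


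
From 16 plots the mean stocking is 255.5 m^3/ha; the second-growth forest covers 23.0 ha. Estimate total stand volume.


Formula: Total Volume = Mean Volume per ha * Total Area
Total Volume = 255.5 m^3/ha * 23.0 ha
Total Volume = 5877 m^3

5877


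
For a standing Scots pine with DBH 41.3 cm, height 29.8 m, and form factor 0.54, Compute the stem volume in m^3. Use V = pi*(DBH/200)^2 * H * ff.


Formula: V = pi * (DBH/200)^2 * H * ff
Radius = DBH/200 = 41.3/200 = 0.2065 m
Radius^2 = 0.2065^2 = 0.04264225 m^2
V = pi * 0.04264225 * 29.8 * 0.54
V = 2.156 m^3

2.156


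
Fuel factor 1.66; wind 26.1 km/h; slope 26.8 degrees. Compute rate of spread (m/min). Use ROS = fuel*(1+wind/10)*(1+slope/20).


Formula: ROS = fuel * (1 + wind/10) * (1 + slope/20)
Wind factor = 1 + 26.1/10 = 3.61
Slope factor = 1 + 26.8/20 = 2.34
ROS = 1.66 * 3.61 * 2.34 = 14.02 m/min

14.02


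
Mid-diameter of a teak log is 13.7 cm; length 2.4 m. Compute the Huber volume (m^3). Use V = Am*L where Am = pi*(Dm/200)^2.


Huber: V = Am * L,  Am = pi*(Dm/200)^2
Am = pi*(13.7/200)^2 = 0.014741 m^2
V = 0.014741*2.4 = 0.0354 m^3

0.0354


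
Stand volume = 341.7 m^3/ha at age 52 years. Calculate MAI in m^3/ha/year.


Formula: MAI = Total Volume / Stand Age
MAI = 341.7 m^3/ha / 52 years
MAI = 6.57 m^3/ha/year

6.57


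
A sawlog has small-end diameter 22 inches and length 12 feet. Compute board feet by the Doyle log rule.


Doyle: BF = (D - 4)^2 * L / 16
Adjusted diameter = 22 - 4 = 18 in
(D-4)^2 = 18^2 = 324
BF = 324 * 12 / 16 = 243 BF

243


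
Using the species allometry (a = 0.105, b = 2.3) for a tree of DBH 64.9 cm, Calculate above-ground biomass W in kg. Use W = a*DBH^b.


Formula: W = a * DBH^b  (allometric power law)
DBH^b = 64.9^2.3 = 14728.6453
W = 0.105 * 14728.6453 = 1546.5 kg

1546.5


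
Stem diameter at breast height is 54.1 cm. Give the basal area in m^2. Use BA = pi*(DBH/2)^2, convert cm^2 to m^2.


Formula: BA = pi * (DBH/2)^2 / 10000  (cm^2 to m^2)
Radius = DBH/2 = 54.1/2 = 27.05 cm
BA = pi * 27.05^2 / 10000
   = 2298.7112 cm^2 / 10000
   = 0.2299 m^2

0.2299


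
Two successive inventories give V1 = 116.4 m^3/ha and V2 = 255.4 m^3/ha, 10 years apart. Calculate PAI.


Formula: PAI = (V_T2 - V_T1) / (T2 - T1)
Volume increment = 255.4 - 116.4 = 139.0 m^3/ha
PAI = 139.0 / 10 = 13.9 m^3/ha/year

13.9


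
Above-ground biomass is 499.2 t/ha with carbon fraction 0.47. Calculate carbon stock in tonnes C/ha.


Formula: Carbon Stock = Biomass * Carbon Fraction
C = 499.2 t/ha * 0.47
C = 234.6 t C/ha

234.6


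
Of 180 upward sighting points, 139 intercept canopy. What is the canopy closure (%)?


Formula: Canopy closure = covered points / total points * 100
Closure = 139 / 180 * 100
Closure = 0.7722 * 100 = 77.2%

77.2


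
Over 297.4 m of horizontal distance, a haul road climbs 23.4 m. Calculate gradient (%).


Formula: Gradient = rise / run * 100
Gradient = 23.4 / 297.4 * 100 = 7.9%

7.9


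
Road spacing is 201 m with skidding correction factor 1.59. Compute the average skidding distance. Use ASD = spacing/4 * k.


Formula: ASD = (spacing / 4) * correction
Uncorrected distance = spacing / 4 = 201 / 4 = 50.25 m
ASD = 50.25 * 1.59 = 80 m

80


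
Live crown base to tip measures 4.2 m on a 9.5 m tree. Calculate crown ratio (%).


Formula: Crown Ratio = (Crown Length / Total Height) * 100
CR = (4.2 m / 9.5 m) * 100
CR = 0.4421 * 100 = 44.2%

44.2


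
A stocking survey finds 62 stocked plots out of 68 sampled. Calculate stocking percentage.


Formula: Stocking % = stocked plots / total plots * 100
Stocking = 62 / 68 * 100
Stocking = 0.9118 * 100 = 91.2%

91.2


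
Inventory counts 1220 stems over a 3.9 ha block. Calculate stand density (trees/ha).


Formula: Stand Density = N_trees / Area_ha
Density = 1220 trees / 3.9 ha
Density = 313 trees/ha

313


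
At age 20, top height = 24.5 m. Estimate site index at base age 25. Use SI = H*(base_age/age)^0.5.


Formula: SI = H_dom * (base_age / age)^0.5
Age ratio = 25 / 20 = 1.25
sqrt(age_ratio) = 1.11803
SI = 24.5 * 1.11803 = 27.4 m

27.4


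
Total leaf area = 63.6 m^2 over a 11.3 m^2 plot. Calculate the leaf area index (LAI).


Formula: LAI = total leaf area / ground area  (dimensionless)
LAI = 63.6 m^2 / 11.3 m^2
LAI = 5.63

5.63


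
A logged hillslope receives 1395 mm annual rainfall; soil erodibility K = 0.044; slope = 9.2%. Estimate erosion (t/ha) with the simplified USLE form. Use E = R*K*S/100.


Formula: E = R * K * S / 100  (simplified USLE)
R * K = 1395 * 0.044 = 61.38
E = 61.38 * 9.2 / 100 = 5.65 t/ha

5.65


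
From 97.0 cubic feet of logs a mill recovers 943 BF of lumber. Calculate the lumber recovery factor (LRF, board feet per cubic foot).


Formula: LRF = Lumber Output (BF) / Log Input (ft^3)
LRF = 943 BF / 97.0 ft^3
LRF = 9.72 BF/ft^3

9.72


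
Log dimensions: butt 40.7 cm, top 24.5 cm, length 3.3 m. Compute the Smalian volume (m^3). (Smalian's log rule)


Smalian: V = (A1 + A2)/2 * L,  A = pi*(D/200)^2
A1 = pi*(40.7/200)^2 = 0.1301 m^2
A2 = pi*(24.5/200)^2 = 0.047144 m^2
V = (0.1301+0.047144)/2*3.3 = 0.2925 m^3

0.2925


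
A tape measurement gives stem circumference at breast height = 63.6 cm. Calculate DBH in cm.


Formula: DBH = C / pi
DBH = 63.6 / pi
pi = 3.14159...
DBH = 20.2 cm

20.2


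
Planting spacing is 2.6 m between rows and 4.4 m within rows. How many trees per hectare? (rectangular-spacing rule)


Formula: TPH = 10000 m^2/ha / (spacing_x * spacing_y)
Area per tree = 2.6 m * 4.4 m = 11.44 m^2
TPH = 10000 / 11.44 = 874 trees/ha

874


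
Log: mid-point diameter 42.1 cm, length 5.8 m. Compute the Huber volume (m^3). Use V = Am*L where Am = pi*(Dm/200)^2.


Huber: V = Am * L,  Am = pi*(Dm/200)^2
Am = pi*(42.1/200)^2 = 0.139205 m^2
V = 0.139205*5.8 = 0.8074 m^3

0.8074


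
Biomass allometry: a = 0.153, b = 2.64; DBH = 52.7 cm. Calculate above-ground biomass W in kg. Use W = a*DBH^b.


Formula: W = a * DBH^b  (allometric power law)
DBH^b = 52.7^2.64 = 35122.0635
W = 0.153 * 35122.0635 = 5373.7 kg

5373.7


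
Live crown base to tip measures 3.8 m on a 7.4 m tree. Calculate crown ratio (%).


Formula: Crown Ratio = (Crown Length / Total Height) * 100
CR = (3.8 m / 7.4 m) * 100
CR = 0.5135 * 100 = 51.4%

51.4


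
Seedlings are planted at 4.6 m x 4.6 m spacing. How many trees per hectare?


Formula: TPH = 10000 m^2/ha / (spacing_x * spacing_y)
Area per tree = 4.6 m * 4.6 m = 21.16 m^2
TPH = 10000 / 21.16 = 473 trees/ha

473


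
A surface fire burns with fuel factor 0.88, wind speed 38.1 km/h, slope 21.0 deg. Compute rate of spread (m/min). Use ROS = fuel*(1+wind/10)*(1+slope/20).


Formula: ROS = fuel * (1 + wind/10) * (1 + slope/20)
Wind factor = 1 + 38.1/10 = 4.81
Slope factor = 1 + 21.0/20 = 2.05
ROS = 0.88 * 4.81 * 2.05 = 8.68 m/min

8.68


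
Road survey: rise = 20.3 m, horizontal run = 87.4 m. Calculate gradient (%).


Formula: Gradient = rise / run * 100
Gradient = 20.3 / 87.4 * 100 = 23.2%

23.2


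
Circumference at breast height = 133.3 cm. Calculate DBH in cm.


Formula: DBH = C / pi
DBH = 133.3 / pi
pi = 3.14159...
DBH = 42.4 cm

42.4


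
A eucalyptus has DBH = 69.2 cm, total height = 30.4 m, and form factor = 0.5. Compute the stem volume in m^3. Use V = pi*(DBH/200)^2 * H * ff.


Formula: V = pi * (DBH/200)^2 * H * ff
Radius = DBH/200 = 69.2/200 = 0.346 m
Radius^2 = 0.346^2 = 0.119716 m^2
V = pi * 0.119716 * 30.4 * 0.5
V = 5.717 m^3

5.717


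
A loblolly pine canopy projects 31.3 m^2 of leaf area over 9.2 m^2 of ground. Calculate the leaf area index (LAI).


Formula: LAI = total leaf area / ground area  (dimensionless)
LAI = 31.3 m^2 / 9.2 m^2
LAI = 3.4

3.4


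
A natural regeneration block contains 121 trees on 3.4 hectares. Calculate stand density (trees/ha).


Formula: Stand Density = N_trees / Area_ha
Density = 121 trees / 3.4 ha
Density = 36 trees/ha

36


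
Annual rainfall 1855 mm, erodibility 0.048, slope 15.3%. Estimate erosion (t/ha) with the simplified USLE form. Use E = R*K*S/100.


Formula: E = R * K * S / 100  (simplified USLE)
R * K = 1855 * 0.048 = 89.04
E = 89.04 * 15.3 / 100 = 13.62 t/ha

13.62


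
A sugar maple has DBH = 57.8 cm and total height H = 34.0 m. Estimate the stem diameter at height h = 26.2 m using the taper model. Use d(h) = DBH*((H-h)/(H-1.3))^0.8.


Taper: d(h) = DBH * ((H - h) / (H - 1.3))^0.8
Numerator = H - h = 34.0 - 26.2 = 7.8 m
Denominator = H - 1.3 = 34.0 - 1.3 = 32.7 m
Ratio = 7.8 / 32.7 = 0.23853
d = 57.8 * 0.23853^0.8 = 18.4 cm

18.4


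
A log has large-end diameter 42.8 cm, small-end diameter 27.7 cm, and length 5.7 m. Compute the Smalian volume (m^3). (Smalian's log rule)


Smalian: V = (A1 + A2)/2 * L,  A = pi*(D/200)^2
A1 = pi*(42.8/200)^2 = 0.143872 m^2
A2 = pi*(27.7/200)^2 = 0.060263 m^2
V = (0.143872+0.060263)/2*5.7 = 0.5818 m^3

0.5818


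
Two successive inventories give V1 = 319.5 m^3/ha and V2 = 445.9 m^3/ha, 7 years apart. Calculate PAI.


Formula: PAI = (V_T2 - V_T1) / (T2 - T1)
Volume increment = 445.9 - 319.5 = 126.4 m^3/ha
PAI = 126.4 / 7 = 18.06 m^3/ha/year

18.06


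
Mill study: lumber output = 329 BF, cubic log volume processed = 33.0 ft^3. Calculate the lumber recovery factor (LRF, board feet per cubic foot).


Formula: LRF = Lumber Output (BF) / Log Input (ft^3)
LRF = 329 BF / 33.0 ft^3
LRF = 9.97 BF/ft^3

9.97


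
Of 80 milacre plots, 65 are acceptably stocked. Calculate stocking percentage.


Formula: Stocking % = stocked plots / total plots * 100
Stocking = 65 / 80 * 100
Stocking = 0.8125 * 100 = 81.3%

81.3


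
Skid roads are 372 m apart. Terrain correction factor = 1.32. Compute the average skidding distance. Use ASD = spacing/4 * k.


Formula: ASD = (spacing / 4) * correction
Uncorrected distance = spacing / 4 = 372 / 4 = 93 m
ASD = 93 * 1.32 = 123 m

123


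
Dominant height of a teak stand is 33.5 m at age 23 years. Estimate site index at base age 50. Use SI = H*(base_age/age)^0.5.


Formula: SI = H_dom * (base_age / age)^0.5
Age ratio = 50 / 23 = 2.17391
sqrt(age_ratio) = 1.47442
SI = 33.5 * 1.47442 = 49.4 m

49.4


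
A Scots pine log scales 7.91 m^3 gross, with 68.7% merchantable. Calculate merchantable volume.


Formula: MV = V_total * (merchantable_pct / 100)
Merchantable fraction = 68.7% / 100 = 0.687
MV = 7.91 m^3 * 0.687 = 5.434 m^3

5.434


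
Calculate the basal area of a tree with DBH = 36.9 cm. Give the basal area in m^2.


Formula: BA = pi * (DBH/2)^2 / 10000  (cm^2 to m^2)
Radius = DBH/2 = 36.9/2 = 18.45 cm
BA = pi * 18.45^2 / 10000
   = 1069.406 cm^2 / 10000
   = 0.1069 m^2

0.1069


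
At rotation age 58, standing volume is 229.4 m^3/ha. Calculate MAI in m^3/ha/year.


Formula: MAI = Total Volume / Stand Age
MAI = 229.4 m^3/ha / 58 years
MAI = 3.96 m^3/ha/year

3.96


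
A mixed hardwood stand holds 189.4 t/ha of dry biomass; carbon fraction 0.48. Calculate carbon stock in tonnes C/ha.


Formula: Carbon Stock = Biomass * Carbon Fraction
C = 189.4 t/ha * 0.48
C = 90.9 t C/ha

90.9


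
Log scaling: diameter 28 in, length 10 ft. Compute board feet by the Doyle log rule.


Doyle: BF = (D - 4)^2 * L / 16
Adjusted diameter = 28 - 4 = 24 in
(D-4)^2 = 24^2 = 576
BF = 576 * 10 / 16 = 360 BF

360


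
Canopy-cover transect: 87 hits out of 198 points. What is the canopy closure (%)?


Formula: Canopy closure = covered points / total points * 100
Closure = 87 / 198 * 100
Closure = 0.4394 * 100 = 43.9%

43.9


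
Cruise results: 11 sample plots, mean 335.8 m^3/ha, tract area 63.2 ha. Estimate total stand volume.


Formula: Total Volume = Mean Volume per ha * Total Area
Total Volume = 335.8 m^3/ha * 63.2 ha
Total Volume = 21223 m^3

21223


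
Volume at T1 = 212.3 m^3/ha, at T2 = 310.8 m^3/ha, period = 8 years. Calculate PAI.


Formula: PAI = (V_T2 - V_T1) / (T2 - T1)
Volume increment = 310.8 - 212.3 = 98.5 m^3/ha
PAI = 98.5 / 8 = 12.31 m^3/ha/year

12.31


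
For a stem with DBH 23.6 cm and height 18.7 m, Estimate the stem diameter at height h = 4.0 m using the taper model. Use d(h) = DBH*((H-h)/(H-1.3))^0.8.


Taper: d(h) = DBH * ((H - h) / (H - 1.3))^0.8
Numerator = H - h = 18.7 - 4.0 = 14.7 m
Denominator = H - 1.3 = 18.7 - 1.3 = 17.4 m
Ratio = 14.7 / 17.4 = 0.84483
d = 23.6 * 0.84483^0.8 = 20.6 cm

20.6


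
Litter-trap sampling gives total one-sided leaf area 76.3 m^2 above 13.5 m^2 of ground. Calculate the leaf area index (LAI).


Formula: LAI = total leaf area / ground area  (dimensionless)
LAI = 76.3 m^2 / 13.5 m^2
LAI = 5.65

5.65


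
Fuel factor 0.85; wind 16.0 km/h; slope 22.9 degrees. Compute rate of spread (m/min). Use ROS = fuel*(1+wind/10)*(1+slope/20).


Formula: ROS = fuel * (1 + wind/10) * (1 + slope/20)
Wind factor = 1 + 16.0/10 = 2.6
Slope factor = 1 + 22.9/20 = 2.145
ROS = 0.85 * 2.6 * 2.145 = 4.74 m/min

4.74


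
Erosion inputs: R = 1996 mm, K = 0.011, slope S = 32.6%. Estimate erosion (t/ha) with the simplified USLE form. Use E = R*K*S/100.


Formula: E = R * K * S / 100  (simplified USLE)
R * K = 1996 * 0.011 = 21.956
E = 21.956 * 32.6 / 100 = 7.16 t/ha

7.16


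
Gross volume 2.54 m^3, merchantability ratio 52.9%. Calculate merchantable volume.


Formula: MV = V_total * (merchantable_pct / 100)
Merchantable fraction = 52.9% / 100 = 0.529
MV = 2.54 m^3 * 0.529 = 1.344 m^3

1.344


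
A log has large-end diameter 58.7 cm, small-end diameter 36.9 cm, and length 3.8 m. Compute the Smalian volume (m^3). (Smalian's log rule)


Smalian: V = (A1 + A2)/2 * L,  A = pi*(D/200)^2
A1 = pi*(58.7/200)^2 = 0.270624 m^2
A2 = pi*(36.9/200)^2 = 0.106941 m^2
V = (0.270624+0.106941)/2*3.8 = 0.7174 m^3

0.7174


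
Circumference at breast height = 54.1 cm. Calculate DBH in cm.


Formula: DBH = C / pi
DBH = 54.1 / pi
pi = 3.14159...
DBH = 17.2 cm

17.2


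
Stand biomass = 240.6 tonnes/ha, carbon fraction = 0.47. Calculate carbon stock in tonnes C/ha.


Formula: Carbon Stock = Biomass * Carbon Fraction
C = 240.6 t/ha * 0.47
C = 113.1 t C/ha

113.1


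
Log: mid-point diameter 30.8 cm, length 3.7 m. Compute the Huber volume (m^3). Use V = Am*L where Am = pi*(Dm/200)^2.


Huber: V = Am * L,  Am = pi*(Dm/200)^2
Am = pi*(30.8/200)^2 = 0.074506 m^2
V = 0.074506*3.7 = 0.2757 m^3

0.2757


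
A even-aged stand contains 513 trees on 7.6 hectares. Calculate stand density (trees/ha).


Formula: Stand Density = N_trees / Area_ha
Density = 513 trees / 7.6 ha
Density = 68 trees/ha

68


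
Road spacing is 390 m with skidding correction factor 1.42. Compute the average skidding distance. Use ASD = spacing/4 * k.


Formula: ASD = (spacing / 4) * correction
Uncorrected distance = spacing / 4 = 390 / 4 = 97.5 m
ASD = 97.5 * 1.42 = 138 m

138


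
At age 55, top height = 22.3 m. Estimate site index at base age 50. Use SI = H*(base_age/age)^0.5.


Formula: SI = H_dom * (base_age / age)^0.5
Age ratio = 50 / 55 = 0.90909
sqrt(age_ratio) = 0.95346
SI = 22.3 * 0.95346 = 21.3 m

21.3


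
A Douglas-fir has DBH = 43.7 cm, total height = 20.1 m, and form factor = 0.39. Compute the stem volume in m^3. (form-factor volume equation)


Formula: V = pi * (DBH/200)^2 * H * ff
Radius = DBH/200 = 43.7/200 = 0.2185 m
Radius^2 = 0.2185^2 = 0.04774225 m^2
V = pi * 0.04774225 * 20.1 * 0.39
V = 1.176 m^3

1.176


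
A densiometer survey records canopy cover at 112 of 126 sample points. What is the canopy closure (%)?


Formula: Canopy closure = covered points / total points * 100
Closure = 112 / 126 * 100
Closure = 0.8889 * 100 = 88.9%

88.9


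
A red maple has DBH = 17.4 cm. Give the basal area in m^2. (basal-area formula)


Formula: BA = pi * (DBH/2)^2 / 10000  (cm^2 to m^2)
Radius = DBH/2 = 17.4/2 = 8.7 cm
BA = pi * 8.7^2 / 10000
   = 237.7871 cm^2 / 10000
   = 0.0238 m^2

0.0238


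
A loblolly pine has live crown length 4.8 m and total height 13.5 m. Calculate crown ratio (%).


Formula: Crown Ratio = (Crown Length / Total Height) * 100
CR = (4.8 m / 13.5 m) * 100
CR = 0.3556 * 100 = 35.6%

35.6


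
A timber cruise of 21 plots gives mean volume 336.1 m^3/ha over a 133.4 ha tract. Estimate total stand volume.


Formula: Total Volume = Mean Volume per ha * Total Area
Total Volume = 336.1 m^3/ha * 133.4 ha
Total Volume = 44836 m^3

44836


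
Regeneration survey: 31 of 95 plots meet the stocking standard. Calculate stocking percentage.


Formula: Stocking % = stocked plots / total plots * 100
Stocking = 31 / 95 * 100
Stocking = 0.3263 * 100 = 32.6%

32.6


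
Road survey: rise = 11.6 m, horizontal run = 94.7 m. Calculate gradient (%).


Formula: Gradient = rise / run * 100
Gradient = 11.6 / 94.7 * 100 = 12.2%

12.2


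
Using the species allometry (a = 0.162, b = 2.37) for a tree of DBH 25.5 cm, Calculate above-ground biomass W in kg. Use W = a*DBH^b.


Formula: W = a * DBH^b  (allometric power law)
DBH^b = 25.5^2.37 = 2155.2628
W = 0.162 * 2155.2628 = 349.2 kg

349.2


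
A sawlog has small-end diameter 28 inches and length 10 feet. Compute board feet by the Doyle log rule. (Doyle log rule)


Doyle: BF = (D - 4)^2 * L / 16
Adjusted diameter = 28 - 4 = 24 in
(D-4)^2 = 24^2 = 576
BF = 576 * 10 / 16 = 360 BF

360


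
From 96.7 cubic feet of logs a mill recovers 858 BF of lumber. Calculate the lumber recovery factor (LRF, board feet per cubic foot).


Formula: LRF = Lumber Output (BF) / Log Input (ft^3)
LRF = 858 BF / 96.7 ft^3
LRF = 8.87 BF/ft^3

8.87


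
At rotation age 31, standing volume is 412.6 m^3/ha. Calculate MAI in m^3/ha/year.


Formula: MAI = Total Volume / Stand Age
MAI = 412.6 m^3/ha / 31 years
MAI = 13.31 m^3/ha/year

13.31


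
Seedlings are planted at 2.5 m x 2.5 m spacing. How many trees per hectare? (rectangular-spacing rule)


Formula: TPH = 10000 m^2/ha / (spacing_x * spacing_y)
Area per tree = 2.5 m * 2.5 m = 6.25 m^2
TPH = 10000 / 6.25 = 1600 trees/ha

1600


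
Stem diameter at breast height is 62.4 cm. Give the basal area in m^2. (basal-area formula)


Formula: BA = pi * (DBH/2)^2 / 10000  (cm^2 to m^2)
Radius = DBH/2 = 62.4/2 = 31.2 cm
BA = pi * 31.2^2 / 10000
   = 3058.152 cm^2 / 10000
   = 0.3058 m^2

0.3058


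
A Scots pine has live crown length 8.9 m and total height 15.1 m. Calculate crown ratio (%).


Formula: Crown Ratio = (Crown Length / Total Height) * 100
CR = (8.9 m / 15.1 m) * 100
CR = 0.5894 * 100 = 58.9%

58.9


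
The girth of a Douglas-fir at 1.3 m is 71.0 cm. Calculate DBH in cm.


Formula: DBH = C / pi
DBH = 71.0 / pi
pi = 3.14159...
DBH = 22.6 cm

22.6


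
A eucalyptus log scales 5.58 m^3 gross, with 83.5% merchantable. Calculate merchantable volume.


Formula: MV = V_total * (merchantable_pct / 100)
Merchantable fraction = 83.5% / 100 = 0.835
MV = 5.58 m^3 * 0.835 = 4.659 m^3

4.659


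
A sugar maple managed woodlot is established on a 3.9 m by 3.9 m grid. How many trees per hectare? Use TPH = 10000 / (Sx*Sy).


Formula: TPH = 10000 m^2/ha / (spacing_x * spacing_y)
Area per tree = 3.9 m * 3.9 m = 15.21 m^2
TPH = 10000 / 15.21 = 657 trees/ha

657


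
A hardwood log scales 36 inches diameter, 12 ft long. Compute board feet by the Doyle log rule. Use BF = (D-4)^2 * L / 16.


Doyle: BF = (D - 4)^2 * L / 16
Adjusted diameter = 36 - 4 = 32 in
(D-4)^2 = 32^2 = 1024
BF = 1024 * 12 / 16 = 768 BF

768


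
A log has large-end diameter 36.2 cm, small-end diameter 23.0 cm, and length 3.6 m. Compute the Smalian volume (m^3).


Smalian: V = (A1 + A2)/2 * L,  A = pi*(D/200)^2
A1 = pi*(36.2/200)^2 = 0.102922 m^2
A2 = pi*(23.0/200)^2 = 0.041548 m^2
V = (0.102922+0.041548)/2*3.6 = 0.26 m^3

0.26


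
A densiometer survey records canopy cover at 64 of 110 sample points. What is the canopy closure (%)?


Formula: Canopy closure = covered points / total points * 100
Closure = 64 / 110 * 100
Closure = 0.5818 * 100 = 58.2%

58.2


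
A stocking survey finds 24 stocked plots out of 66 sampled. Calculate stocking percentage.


Formula: Stocking % = stocked plots / total plots * 100
Stocking = 24 / 66 * 100
Stocking = 0.3636 * 100 = 36.4%

36.4


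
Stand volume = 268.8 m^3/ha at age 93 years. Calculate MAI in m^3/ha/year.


Formula: MAI = Total Volume / Stand Age
MAI = 268.8 m^3/ha / 93 years
MAI = 2.89 m^3/ha/year

2.89


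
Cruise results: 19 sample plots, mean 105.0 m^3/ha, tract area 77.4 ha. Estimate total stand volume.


Formula: Total Volume = Mean Volume per ha * Total Area
Total Volume = 105.0 m^3/ha * 77.4 ha
Total Volume = 8127 m^3

8127


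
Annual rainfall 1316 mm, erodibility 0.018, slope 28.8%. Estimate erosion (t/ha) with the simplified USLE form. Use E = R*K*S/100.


Formula: E = R * K * S / 100  (simplified USLE)
R * K = 1316 * 0.018 = 23.688
E = 23.688 * 28.8 / 100 = 6.82 t/ha

6.82


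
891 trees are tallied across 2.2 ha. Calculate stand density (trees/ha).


Formula: Stand Density = N_trees / Area_ha
Density = 891 trees / 2.2 ha
Density = 405 trees/ha

405


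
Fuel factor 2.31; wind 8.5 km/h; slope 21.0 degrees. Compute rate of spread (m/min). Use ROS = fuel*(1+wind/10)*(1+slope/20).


Formula: ROS = fuel * (1 + wind/10) * (1 + slope/20)
Wind factor = 1 + 8.5/10 = 1.85
Slope factor = 1 + 21.0/20 = 2.05
ROS = 2.31 * 1.85 * 2.05 = 8.76 m/min

8.76


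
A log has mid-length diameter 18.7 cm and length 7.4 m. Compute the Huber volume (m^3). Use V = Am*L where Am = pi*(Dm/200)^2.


Huber: V = Am * L,  Am = pi*(Dm/200)^2
Am = pi*(18.7/200)^2 = 0.027465 m^2
V = 0.027465*7.4 = 0.2032 m^3

0.2032


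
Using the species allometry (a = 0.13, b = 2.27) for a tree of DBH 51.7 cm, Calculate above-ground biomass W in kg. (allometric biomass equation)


Formula: W = a * DBH^b  (allometric power law)
DBH^b = 51.7^2.27 = 7755.7452
W = 0.13 * 7755.7452 = 1008.2 kg

1008.2


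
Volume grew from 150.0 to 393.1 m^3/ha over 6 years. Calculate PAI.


Formula: PAI = (V_T2 - V_T1) / (T2 - T1)
Volume increment = 393.1 - 150.0 = 243.1 m^3/ha
PAI = 243.1 / 6 = 40.52 m^3/ha/year

40.52


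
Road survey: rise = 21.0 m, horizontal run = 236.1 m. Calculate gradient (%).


Formula: Gradient = rise / run * 100
Gradient = 21.0 / 236.1 * 100 = 8.9%

8.9


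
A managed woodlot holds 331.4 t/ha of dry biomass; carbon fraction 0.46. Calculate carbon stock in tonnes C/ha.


Formula: Carbon Stock = Biomass * Carbon Fraction
C = 331.4 t/ha * 0.46
C = 152.4 t C/ha

152.4


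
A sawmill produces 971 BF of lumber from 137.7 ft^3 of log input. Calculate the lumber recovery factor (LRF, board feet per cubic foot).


Formula: LRF = Lumber Output (BF) / Log Input (ft^3)
LRF = 971 BF / 137.7 ft^3
LRF = 7.05 BF/ft^3

7.05


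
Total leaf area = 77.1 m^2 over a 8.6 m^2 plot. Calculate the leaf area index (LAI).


Formula: LAI = total leaf area / ground area  (dimensionless)
LAI = 77.1 m^2 / 8.6 m^2
LAI = 8.97

8.97


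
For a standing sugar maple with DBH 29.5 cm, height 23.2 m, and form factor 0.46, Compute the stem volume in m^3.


Formula: V = pi * (DBH/200)^2 * H * ff
Radius = DBH/200 = 29.5/200 = 0.1475 m
Radius^2 = 0.1475^2 = 0.02175625 m^2
V = pi * 0.02175625 * 23.2 * 0.46
V = 0.729 m^3

0.729


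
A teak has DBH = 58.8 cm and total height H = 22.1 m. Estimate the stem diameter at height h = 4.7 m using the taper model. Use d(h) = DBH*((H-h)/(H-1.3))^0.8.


Taper: d(h) = DBH * ((H - h) / (H - 1.3))^0.8
Numerator = H - h = 22.1 - 4.7 = 17.4 m
Denominator = H - 1.3 = 22.1 - 1.3 = 20.8 m
Ratio = 17.4 / 20.8 = 0.83654
d = 58.8 * 0.83654^0.8 = 51.0 cm

51.0


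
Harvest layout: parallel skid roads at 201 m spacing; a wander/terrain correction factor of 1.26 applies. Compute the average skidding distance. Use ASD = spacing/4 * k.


Formula: ASD = (spacing / 4) * correction
Uncorrected distance = spacing / 4 = 201 / 4 = 50.25 m
ASD = 50.25 * 1.26 = 63 m

63
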